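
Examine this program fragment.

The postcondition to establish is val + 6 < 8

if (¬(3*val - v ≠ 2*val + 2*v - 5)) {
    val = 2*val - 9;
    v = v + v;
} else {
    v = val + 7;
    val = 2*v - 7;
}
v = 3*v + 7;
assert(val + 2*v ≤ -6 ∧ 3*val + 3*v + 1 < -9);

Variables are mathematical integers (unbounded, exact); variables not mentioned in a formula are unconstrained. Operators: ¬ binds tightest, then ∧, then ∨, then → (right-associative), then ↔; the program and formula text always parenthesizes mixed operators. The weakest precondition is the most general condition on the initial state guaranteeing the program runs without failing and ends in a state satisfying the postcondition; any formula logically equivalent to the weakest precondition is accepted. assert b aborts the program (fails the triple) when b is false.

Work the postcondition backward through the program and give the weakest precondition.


Working backward. After the program, the postcondition val + 6 < 8 must hold; in canonical form it is val < 2.
Before assert val + 2*v ≤ -6 ∧ 3*val + 3*v + 1 < -9: 2*v + val ≤ -6 ∧ 3*v + 3*val < -10 ∧ val < 2
Before v := 3*v + 7: 6*v + val ≤ -20 ∧ 9*v + 3*val < -31 ∧ val < 2
Then branch requires 12*v + 2*val ≤ -11 ∧ 18*v + 6*val < -4 ∧ 2*val < 11; else branch requires 8*val ≤ -69 ∧ 15*val < -115 ∧ 2*val < -5.
Before the if: ((¬(val ≠ 3*v - 5)) → (12*v + 2*val ≤ -11 ∧ 18*v + 6*val < -4 ∧ 2*val < 11)) ∧ (val ≠ 3*v - 5 → (8*val ≤ -69 ∧ 15*val < -115 ∧ 2*val < -5))
Answer: WP = ((¬(val ≠ 3*v - 5)) → (12*v + 2*val ≤ -11 ∧ 18*v + 6*val < -4 ∧ 2*val < 11)) ∧ (val ≠ 3*v - 5 → (8*val ≤ -69 ∧ 15*val < -115 ∧ 2*val < -5))


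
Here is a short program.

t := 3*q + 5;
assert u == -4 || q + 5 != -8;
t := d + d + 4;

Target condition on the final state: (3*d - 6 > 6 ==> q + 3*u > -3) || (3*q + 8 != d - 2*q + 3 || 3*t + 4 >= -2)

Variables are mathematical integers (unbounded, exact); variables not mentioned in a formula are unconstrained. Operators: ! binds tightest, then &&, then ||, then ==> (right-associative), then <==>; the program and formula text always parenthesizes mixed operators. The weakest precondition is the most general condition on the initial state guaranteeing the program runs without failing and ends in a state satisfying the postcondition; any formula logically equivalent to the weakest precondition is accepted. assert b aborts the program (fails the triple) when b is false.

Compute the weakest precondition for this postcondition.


Working backward. After the program, the postcondition (3*d - 6 > 6 ==> q + 3*u > -3) || (3*q + 8 != d - 2*q + 3 || 3*t + 4 >= -2) must hold; in canonical form it is (3*d > 12 ==> q + 3*u > -3) || 5*q != d - 5 || 3*t >= -6.
Before t := d + d + 4: (3*d > 12 ==> q + 3*u > -3) || 5*q != d - 5 || 6*d >= -18
Before assert u == -4 || q + 5 != -8: (u == -4 || q != -13) && ((3*d > 12 ==> q + 3*u > -3) || 5*q != d - 5 || 6*d >= -18)
Before t := 3*q + 5: (u == -4 || q != -13) && ((3*d > 12 ==> q + 3*u > -3) || 5*q != d - 5 || 6*d >= -18)
Answer: WP = (u == -4 || q != -13) && ((3*d > 12 ==> q + 3*u > -3) || 5*q != d - 5 || 6*d >= -18)


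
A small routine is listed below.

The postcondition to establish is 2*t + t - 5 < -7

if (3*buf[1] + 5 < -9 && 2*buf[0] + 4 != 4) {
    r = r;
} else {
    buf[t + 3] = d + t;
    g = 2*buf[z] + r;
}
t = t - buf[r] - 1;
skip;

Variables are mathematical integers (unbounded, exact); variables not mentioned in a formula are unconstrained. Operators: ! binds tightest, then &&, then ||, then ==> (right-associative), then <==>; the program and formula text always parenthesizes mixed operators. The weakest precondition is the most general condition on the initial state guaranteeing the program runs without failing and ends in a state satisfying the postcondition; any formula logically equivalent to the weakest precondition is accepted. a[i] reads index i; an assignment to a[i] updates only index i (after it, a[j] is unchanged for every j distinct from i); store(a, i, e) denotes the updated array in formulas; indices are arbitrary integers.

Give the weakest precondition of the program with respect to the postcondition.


Working backward. After the program, the postcondition 2*t + t - 5 < -7 must hold; in canonical form it is 3*t < -2.
Before skip: 3*t < -2
Before t := t - buf[r] - 1: 3*t < 3*buf[r] + 1
Then branch requires 3*t < 3*buf[r] + 1; else branch requires 3*t < 3*store(buf, t + 3, d + t)[r] + 1.
Before the if: ((3*buf[1] < -14 && 2*buf[0] != 0) ==> 3*t < 3*buf[r] + 1) && ((!(3*buf[1] < -14 && 2*buf[0] != 0)) ==> 3*t < 3*store(buf, t + 3, d + t)[r] + 1)
Answer: WP = ((3*buf[1] < -14 && 2*buf[0] != 0) ==> 3*t < 3*buf[r] + 1) && ((!(3*buf[1] < -14 && 2*buf[0] != 0)) ==> 3*t < 3*store(buf, t + 3, d + t)[r] + 1)


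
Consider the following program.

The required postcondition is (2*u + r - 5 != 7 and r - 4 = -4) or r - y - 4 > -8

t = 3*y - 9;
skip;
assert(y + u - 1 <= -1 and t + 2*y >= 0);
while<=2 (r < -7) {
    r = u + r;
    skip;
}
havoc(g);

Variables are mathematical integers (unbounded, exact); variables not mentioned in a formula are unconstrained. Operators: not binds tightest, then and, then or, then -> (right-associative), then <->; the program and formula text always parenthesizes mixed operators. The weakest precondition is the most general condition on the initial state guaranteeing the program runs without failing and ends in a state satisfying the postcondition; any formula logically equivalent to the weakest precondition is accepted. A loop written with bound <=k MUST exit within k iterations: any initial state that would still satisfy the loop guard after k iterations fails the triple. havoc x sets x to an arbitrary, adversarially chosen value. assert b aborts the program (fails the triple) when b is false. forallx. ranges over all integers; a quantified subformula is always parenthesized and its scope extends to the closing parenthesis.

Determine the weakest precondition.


Working backward. After the program, the postcondition (2*u + r - 5 != 7 and r - 4 = -4) or r - y - 4 > -8 must hold; in canonical form it is (r + 2*u != 12 and r = 0) or r > y - 4.
Before havoc g: (r + 2*u != 12 and r = 0) or r > y - 4
Before the loop (bound <=2), unroll the exhaustion recursion (WP_0 = exit-now case; WP_j = one more guarded iteration, up to j = 2):
  WP_0: (not (r < -7)) and ((r + 2*u != 12 and r = 0) or r > y - 4)
  WP_1: (r < -7 -> ((not (r + u < -7)) and ((r + 3*u != 12 and r + u = 0) or r + u > y - 4))) and ((not (r < -7)) -> ((r + 2*u != 12 and r = 0) or r > y - 4))
  WP_2: (r < -7 -> ((r + u < -7 -> ((not (r + 2*u < -7)) and ((r + 4*u != 12 and r + 2*u = 0) or r + 2*u > y - 4))) and ((not (r + u < -7)) -> ((r + 3*u != 12 and r + u = 0) or r + u > y - 4)))) and ((not (r < -7)) -> ((r + 2*u != 12 and r = 0) or r > y - 4))
So before the loop: (r < -7 -> ((r + u < -7 -> ((not (r + 2*u < -7)) and ((r + 4*u != 12 and r + 2*u = 0) or r + 2*u > y - 4))) and ((not (r + u < -7)) -> ((r + 3*u != 12 and r + u = 0) or r + u > y - 4)))) and ((not (r < -7)) -> ((r + 2*u != 12 and r = 0) or r > y - 4))
Before assert y + u - 1 <= -1 and t + 2*y >= 0: u + y <= 0 and t + 2*y >= 0 and (r < -7 -> ((r + u < -7 -> ((not (r + 2*u < -7)) and ((r + 4*u != 12 and r + 2*u = 0) or r + 2*u > y - 4))) and ((not (r + u < -7)) -> ((r + 3*u != 12 and r + u = 0) or r + u > y - 4)))) and ((not (r < -7)) -> ((r + 2*u != 12 and r = 0) or r > y - 4))
Before skip: u + y <= 0 and t + 2*y >= 0 and (r < -7 -> ((r + u < -7 -> ((not (r + 2*u < -7)) and ((r + 4*u != 12 and r + 2*u = 0) or r + 2*u > y - 4))) and ((not (r + u < -7)) -> ((r + 3*u != 12 and r + u = 0) or r + u > y - 4)))) and ((not (r < -7)) -> ((r + 2*u != 12 and r = 0) or r > y - 4))
Before t := 3*y - 9: u + y <= 0 and 5*y >= 9 and (r < -7 -> ((r + u < -7 -> ((not (r + 2*u < -7)) and ((r + 4*u != 12 and r + 2*u = 0) or r + 2*u > y - 4))) and ((not (r + u < -7)) -> ((r + 3*u != 12 and r + u = 0) or r + u > y - 4)))) and ((not (r < -7)) -> ((r + 2*u != 12 and r = 0) or r > y - 4))
Answer: WP = u + y <= 0 and 5*y >= 9 and (r < -7 -> ((r + u < -7 -> ((not (r + 2*u < -7)) and ((r + 4*u != 12 and r + 2*u = 0) or r + 2*u > y - 4))) and ((not (r + u < -7)) -> ((r + 3*u != 12 and r + u = 0) or r + u > y - 4)))) and ((not (r < -7)) -> ((r + 2*u != 12 and r = 0) or r > y - 4))


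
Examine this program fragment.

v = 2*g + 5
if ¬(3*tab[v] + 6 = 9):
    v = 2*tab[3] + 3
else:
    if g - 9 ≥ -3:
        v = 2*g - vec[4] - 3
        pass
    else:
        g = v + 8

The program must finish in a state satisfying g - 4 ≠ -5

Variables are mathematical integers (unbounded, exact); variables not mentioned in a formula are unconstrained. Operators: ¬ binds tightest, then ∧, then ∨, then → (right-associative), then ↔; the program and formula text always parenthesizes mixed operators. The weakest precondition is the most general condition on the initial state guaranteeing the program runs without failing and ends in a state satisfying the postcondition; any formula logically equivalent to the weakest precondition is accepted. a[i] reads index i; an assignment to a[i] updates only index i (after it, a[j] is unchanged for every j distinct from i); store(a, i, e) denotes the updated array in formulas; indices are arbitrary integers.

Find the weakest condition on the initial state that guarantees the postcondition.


Working backward. After the program, the postcondition g - 4 ≠ -5 must hold; in canonical form it is g ≠ -1.
Then branch requires g ≠ -1; else branch requires (g ≥ 6 → g ≠ -1) ∧ ((¬(g ≥ 6)) → v ≠ -9).
Before the if: ((¬(3*tab[v] = 3)) → g ≠ -1) ∧ (3*tab[v] = 3 → ((g ≥ 6 → g ≠ -1) ∧ ((¬(g ≥ 6)) → v ≠ -9)))
Before v := 2*g + 5: ((¬(3*tab[2*g + 5] = 3)) → g ≠ -1) ∧ (3*tab[2*g + 5] = 3 → ((g ≥ 6 → g ≠ -1) ∧ ((¬(g ≥ 6)) → 2*g ≠ -14)))
Answer: WP = ((¬(3*tab[2*g + 5] = 3)) → g ≠ -1) ∧ (3*tab[2*g + 5] = 3 → ((g ≥ 6 → g ≠ -1) ∧ ((¬(g ≥ 6)) → 2*g ≠ -14)))


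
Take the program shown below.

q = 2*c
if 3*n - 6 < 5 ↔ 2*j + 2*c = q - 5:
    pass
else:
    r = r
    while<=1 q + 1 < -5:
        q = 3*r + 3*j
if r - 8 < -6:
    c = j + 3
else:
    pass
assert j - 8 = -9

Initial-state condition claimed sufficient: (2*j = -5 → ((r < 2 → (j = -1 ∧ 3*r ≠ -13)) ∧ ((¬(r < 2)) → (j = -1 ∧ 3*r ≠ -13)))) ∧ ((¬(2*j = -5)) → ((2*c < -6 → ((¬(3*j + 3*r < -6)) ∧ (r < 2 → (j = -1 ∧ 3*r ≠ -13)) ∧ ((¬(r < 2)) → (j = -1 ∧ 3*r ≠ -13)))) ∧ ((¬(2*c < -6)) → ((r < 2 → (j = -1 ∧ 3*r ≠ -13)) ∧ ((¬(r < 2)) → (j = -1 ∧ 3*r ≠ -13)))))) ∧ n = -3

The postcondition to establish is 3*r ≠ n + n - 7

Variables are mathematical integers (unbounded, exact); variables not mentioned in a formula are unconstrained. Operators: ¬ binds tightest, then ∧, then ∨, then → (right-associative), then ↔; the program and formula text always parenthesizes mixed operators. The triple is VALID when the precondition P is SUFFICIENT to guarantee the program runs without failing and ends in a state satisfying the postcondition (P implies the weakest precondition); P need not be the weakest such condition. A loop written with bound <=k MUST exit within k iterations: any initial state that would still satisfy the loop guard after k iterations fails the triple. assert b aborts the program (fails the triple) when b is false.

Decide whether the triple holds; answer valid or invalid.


Working backward. After the program, the postcondition 3*r ≠ n + n - 7 must hold; in canonical form it is 3*r ≠ 2*n - 7.
Before assert j - 8 = -9: j = -1 ∧ 3*r ≠ 2*n - 7
Then branch requires j = -1 ∧ 3*r ≠ 2*n - 7; else branch requires j = -1 ∧ 3*r ≠ 2*n - 7.
Before the if: (r < 2 → (j = -1 ∧ 3*r ≠ 2*n - 7)) ∧ ((¬(r < 2)) → (j = -1 ∧ 3*r ≠ 2*n - 7))
Then branch requires (r < 2 → (j = -1 ∧ 3*r ≠ 2*n - 7)) ∧ ((¬(r < 2)) → (j = -1 ∧ 3*r ≠ 2*n - 7)); else branch requires (q < -6 → ((¬(3*j + 3*r < -6)) ∧ (r < 2 → (j = -1 ∧ 3*r ≠ 2*n - 7)) ∧ ((¬(r < 2)) → (j = -1 ∧ 3*r ≠ 2*n - 7)))) ∧ ((¬(q < -6)) → ((r < 2 → (j = -1 ∧ 3*r ≠ 2*n - 7)) ∧ ((¬(r < 2)) → (j = -1 ∧ 3*r ≠ 2*n - 7)))).
Before the if: ((3*n < 11 ↔ 2*c + 2*j = q - 5) → ((r < 2 → (j = -1 ∧ 3*r ≠ 2*n - 7)) ∧ ((¬(r < 2)) → (j = -1 ∧ 3*r ≠ 2*n - 7)))) ∧ ((¬(3*n < 11 ↔ 2*c + 2*j = q - 5)) → ((q < -6 → ((¬(3*j + 3*r < -6)) ∧ (r < 2 → (j = -1 ∧ 3*r ≠ 2*n - 7)) ∧ ((¬(r < 2)) → (j = -1 ∧ 3*r ≠ 2*n - 7)))) ∧ ((¬(q < -6)) → ((r < 2 → (j = -1 ∧ 3*r ≠ 2*n - 7)) ∧ ((¬(r < 2)) → (j = -1 ∧ 3*r ≠ 2*n - 7))))))
Before q := 2*c: ((3*n < 11 ↔ 2*j = -5) → ((r < 2 → (j = -1 ∧ 3*r ≠ 2*n - 7)) ∧ ((¬(r < 2)) → (j = -1 ∧ 3*r ≠ 2*n - 7)))) ∧ ((¬(3*n < 11 ↔ 2*j = -5)) → ((2*c < -6 → ((¬(3*j + 3*r < -6)) ∧ (r < 2 → (j = -1 ∧ 3*r ≠ 2*n - 7)) ∧ ((¬(r < 2)) → (j = -1 ∧ 3*r ≠ 2*n - 7)))) ∧ ((¬(2*c < -6)) → ((r < 2 → (j = -1 ∧ 3*r ≠ 2*n - 7)) ∧ ((¬(r < 2)) → (j = -1 ∧ 3*r ≠ 2*n - 7))))))
The weakest precondition is ((3*n < 11 ↔ 2*j = -5) → ((r < 2 → (j = -1 ∧ 3*r ≠ 2*n - 7)) ∧ ((¬(r < 2)) → (j = -1 ∧ 3*r ≠ 2*n - 7)))) ∧ ((¬(3*n < 11 ↔ 2*j = -5)) → ((2*c < -6 → ((¬(3*j + 3*r < -6)) ∧ (r < 2 → (j = -1 ∧ 3*r ≠ 2*n - 7)) ∧ ((¬(r < 2)) → (j = -1 ∧ 3*r ≠ 2*n - 7)))) ∧ ((¬(2*c < -6)) → ((r < 2 → (j = -1 ∧ 3*r ≠ 2*n - 7)) ∧ ((¬(r < 2)) → (j = -1 ∧ 3*r ≠ 2*n - 7)))))).
Check whether (2*j = -5 → ((r < 2 → (j = -1 ∧ 3*r ≠ -13)) ∧ ((¬(r < 2)) → (j = -1 ∧ 3*r ≠ -13)))) ∧ ((¬(2*j = -5)) → ((2*c < -6 → ((¬(3*j + 3*r < -6)) ∧ (r < 2 → (j = -1 ∧ 3*r ≠ -13)) ∧ ((¬(r < 2)) → (j = -1 ∧ 3*r ≠ -13)))) ∧ ((¬(2*c < -6)) → ((r < 2 → (j = -1 ∧ 3*r ≠ -13)) ∧ ((¬(r < 2)) → (j = -1 ∧ 3*r ≠ -13)))))) ∧ n = -3 implies it.
Every state satisfying the precondition satisfies the weakest precondition: the implication holds.
Answer: valid


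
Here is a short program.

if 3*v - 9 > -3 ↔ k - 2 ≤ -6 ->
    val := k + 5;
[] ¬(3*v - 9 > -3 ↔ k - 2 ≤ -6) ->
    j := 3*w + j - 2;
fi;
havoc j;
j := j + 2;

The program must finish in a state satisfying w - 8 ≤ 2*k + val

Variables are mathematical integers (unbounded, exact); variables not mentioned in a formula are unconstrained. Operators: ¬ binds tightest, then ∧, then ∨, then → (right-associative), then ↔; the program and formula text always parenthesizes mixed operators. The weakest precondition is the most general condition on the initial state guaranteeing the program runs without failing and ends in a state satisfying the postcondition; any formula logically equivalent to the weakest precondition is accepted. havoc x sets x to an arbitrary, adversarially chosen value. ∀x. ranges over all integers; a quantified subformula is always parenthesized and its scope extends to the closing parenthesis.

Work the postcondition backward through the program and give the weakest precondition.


Working backward. After the program, the postcondition w - 8 ≤ 2*k + val must hold; in canonical form it is w ≤ 2*k + val + 8.
Before j := j + 2: w ≤ 2*k + val + 8
Before havoc j: w ≤ 2*k + val + 8
Then branch requires w ≤ 3*k + 13; else branch requires w ≤ 2*k + val + 8.
Before the if: ((3*v > 6 ↔ k ≤ -4) → w ≤ 3*k + 13) ∧ ((¬(3*v > 6 ↔ k ≤ -4)) → w ≤ 2*k + val + 8)
Answer: WP = ((3*v > 6 ↔ k ≤ -4) → w ≤ 3*k + 13) ∧ ((¬(3*v > 6 ↔ k ≤ -4)) → w ≤ 2*k + val + 8)


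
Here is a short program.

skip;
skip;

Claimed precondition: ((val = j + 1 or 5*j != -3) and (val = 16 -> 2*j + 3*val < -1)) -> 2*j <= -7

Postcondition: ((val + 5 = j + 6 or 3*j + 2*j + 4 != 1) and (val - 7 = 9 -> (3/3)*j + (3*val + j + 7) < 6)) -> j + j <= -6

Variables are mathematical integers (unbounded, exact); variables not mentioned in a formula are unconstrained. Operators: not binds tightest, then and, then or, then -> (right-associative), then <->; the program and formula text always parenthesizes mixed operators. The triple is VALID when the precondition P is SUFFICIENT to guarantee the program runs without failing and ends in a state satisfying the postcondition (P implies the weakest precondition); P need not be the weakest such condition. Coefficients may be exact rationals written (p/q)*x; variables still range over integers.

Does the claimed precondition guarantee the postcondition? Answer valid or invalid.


Working backward. After the program, the postcondition ((val + 5 = j + 6 or 3*j + 2*j + 4 != 1) and (val - 7 = 9 -> (3/3)*j + (3*val + j + 7) < 6)) -> j + j <= -6 must hold; in canonical form it is ((val = j + 1 or 5*j != -3) and (val = 16 -> 2*j + 3*val < -1)) -> 2*j <= -6.
Before skip: ((val = j + 1 or 5*j != -3) and (val = 16 -> 2*j + 3*val < -1)) -> 2*j <= -6
Before skip: ((val = j + 1 or 5*j != -3) and (val = 16 -> 2*j + 3*val < -1)) -> 2*j <= -6
The weakest precondition is ((val = j + 1 or 5*j != -3) and (val = 16 -> 2*j + 3*val < -1)) -> 2*j <= -6.
Check whether ((val = j + 1 or 5*j != -3) and (val = 16 -> 2*j + 3*val < -1)) -> 2*j <= -7 implies it.
Every state satisfying the precondition satisfies the weakest precondition: the implication holds.
Answer: valid


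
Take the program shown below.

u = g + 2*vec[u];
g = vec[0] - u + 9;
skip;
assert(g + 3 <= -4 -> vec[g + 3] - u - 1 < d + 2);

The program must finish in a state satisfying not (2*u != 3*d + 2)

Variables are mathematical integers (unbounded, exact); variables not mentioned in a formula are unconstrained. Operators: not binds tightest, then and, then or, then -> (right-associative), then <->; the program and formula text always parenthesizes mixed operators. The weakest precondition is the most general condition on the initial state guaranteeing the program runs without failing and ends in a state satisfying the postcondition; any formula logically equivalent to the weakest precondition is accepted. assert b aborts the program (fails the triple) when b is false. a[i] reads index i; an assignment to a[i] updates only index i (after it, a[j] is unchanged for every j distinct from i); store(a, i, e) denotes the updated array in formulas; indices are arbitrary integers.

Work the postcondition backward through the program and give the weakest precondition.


Working backward. After the program, not (2*u != 3*d + 2) must hold.
Before assert g + 3 <= -4 -> vec[g + 3] - u - 1 < d + 2: (g <= -7 -> vec[g + 3] < d + u + 3) and (not (2*u != 3*d + 2))
Before skip: (g <= -7 -> vec[g + 3] < d + u + 3) and (not (2*u != 3*d + 2))
Before g := vec[0] - u + 9: (vec[0] <= u - 16 -> vec[vec[0] - u + 12] < d + u + 3) and (not (2*u != 3*d + 2))
Before u := g + 2*vec[u]: (vec[0] <= 2*vec[u] + g - 16 -> vec[vec[0] - 2*vec[u] - g + 12] < 2*vec[u] + d + g + 3) and (not (4*vec[u] + 2*g != 3*d + 2))
Answer: WP = (vec[0] <= 2*vec[u] + g - 16 -> vec[vec[0] - 2*vec[u] - g + 12] < 2*vec[u] + d + g + 3) and (not (4*vec[u] + 2*g != 3*d + 2))


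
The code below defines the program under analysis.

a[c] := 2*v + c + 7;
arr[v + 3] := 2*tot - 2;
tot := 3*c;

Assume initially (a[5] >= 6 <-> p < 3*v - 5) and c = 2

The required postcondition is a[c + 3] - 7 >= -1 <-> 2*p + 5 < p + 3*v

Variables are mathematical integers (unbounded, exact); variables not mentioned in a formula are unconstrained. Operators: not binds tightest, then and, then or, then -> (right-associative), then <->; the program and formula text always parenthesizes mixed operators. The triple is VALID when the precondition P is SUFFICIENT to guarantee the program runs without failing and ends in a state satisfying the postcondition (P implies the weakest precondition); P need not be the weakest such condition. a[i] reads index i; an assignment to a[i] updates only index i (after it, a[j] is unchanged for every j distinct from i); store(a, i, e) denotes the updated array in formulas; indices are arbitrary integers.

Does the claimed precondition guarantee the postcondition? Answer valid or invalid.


Working backward. After the program, the postcondition a[c + 3] - 7 >= -1 <-> 2*p + 5 < p + 3*v must hold; in canonical form it is a[c + 3] >= 6 <-> p < 3*v - 5.
Before tot := 3*c: a[c + 3] >= 6 <-> p < 3*v - 5
Before arr[v + 3] := 2*tot - 2: a[c + 3] >= 6 <-> p < 3*v - 5
Before a[c] := 2*v + c + 7: store(a, c, c + 2*v + 7)[c + 3] >= 6 <-> p < 3*v - 5
The weakest precondition is store(a, c, c + 2*v + 7)[c + 3] >= 6 <-> p < 3*v - 5.
Check whether (a[5] >= 6 <-> p < 3*v - 5) and c = 2 implies it.
Every state satisfying the precondition satisfies the weakest precondition: the implication holds.
Answer: valid


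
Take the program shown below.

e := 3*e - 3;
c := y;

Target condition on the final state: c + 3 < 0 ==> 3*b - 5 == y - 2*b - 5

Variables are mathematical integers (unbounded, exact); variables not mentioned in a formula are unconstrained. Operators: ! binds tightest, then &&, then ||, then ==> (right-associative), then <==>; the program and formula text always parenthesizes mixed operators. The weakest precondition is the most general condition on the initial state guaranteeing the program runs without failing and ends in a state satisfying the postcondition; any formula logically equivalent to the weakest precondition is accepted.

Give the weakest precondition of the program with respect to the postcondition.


Working backward. After the program, the postcondition c + 3 < 0 ==> 3*b - 5 == y - 2*b - 5 must hold; in canonical form it is c < -3 ==> 5*b == y.
Before c := y: y < -3 ==> 5*b == y
Before e := 3*e - 3: y < -3 ==> 5*b == y
Answer: WP = y < -3 ==> 5*b == y


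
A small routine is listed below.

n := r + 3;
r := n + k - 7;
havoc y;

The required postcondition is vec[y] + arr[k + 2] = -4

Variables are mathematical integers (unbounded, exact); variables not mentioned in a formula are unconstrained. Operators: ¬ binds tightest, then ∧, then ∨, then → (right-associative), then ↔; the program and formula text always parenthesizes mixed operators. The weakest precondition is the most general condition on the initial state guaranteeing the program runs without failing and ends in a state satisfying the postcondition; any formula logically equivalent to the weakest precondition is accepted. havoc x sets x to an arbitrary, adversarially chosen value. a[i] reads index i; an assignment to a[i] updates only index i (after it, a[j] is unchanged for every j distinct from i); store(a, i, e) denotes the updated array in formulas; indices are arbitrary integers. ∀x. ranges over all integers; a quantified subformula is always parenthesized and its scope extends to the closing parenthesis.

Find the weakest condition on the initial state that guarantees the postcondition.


Working backward. After the program, the postcondition vec[y] + arr[k + 2] = -4 must hold; in canonical form it is arr[k + 2] + vec[y] = -4.
Before havoc y: ∀y_1. arr[k + 2] + vec[y_1] = -4
Before r := n + k - 7: ∀y_1. arr[k + 2] + vec[y_1] = -4
Before n := r + 3: ∀y_1. arr[k + 2] + vec[y_1] = -4
Answer: WP = ∀y_1. arr[k + 2] + vec[y_1] = -4


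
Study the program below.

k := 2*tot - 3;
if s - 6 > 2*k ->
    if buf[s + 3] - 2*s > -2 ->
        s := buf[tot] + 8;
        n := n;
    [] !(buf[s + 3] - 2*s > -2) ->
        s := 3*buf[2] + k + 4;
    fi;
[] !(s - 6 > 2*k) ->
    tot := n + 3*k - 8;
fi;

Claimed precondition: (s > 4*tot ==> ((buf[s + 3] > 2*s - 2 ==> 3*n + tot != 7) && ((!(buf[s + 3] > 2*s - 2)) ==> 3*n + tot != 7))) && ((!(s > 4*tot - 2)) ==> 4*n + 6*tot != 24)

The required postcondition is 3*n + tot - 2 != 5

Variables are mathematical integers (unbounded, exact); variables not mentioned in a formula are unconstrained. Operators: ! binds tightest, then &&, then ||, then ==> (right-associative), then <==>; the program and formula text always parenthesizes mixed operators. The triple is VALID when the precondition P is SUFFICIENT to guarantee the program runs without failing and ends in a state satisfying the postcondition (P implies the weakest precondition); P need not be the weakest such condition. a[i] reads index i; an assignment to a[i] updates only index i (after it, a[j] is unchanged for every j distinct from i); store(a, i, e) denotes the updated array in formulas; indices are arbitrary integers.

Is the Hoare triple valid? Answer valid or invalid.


Working backward. After the program, the postcondition 3*n + tot - 2 != 5 must hold; in canonical form it is 3*n + tot != 7.
Then branch requires (buf[s + 3] > 2*s - 2 ==> 3*n + tot != 7) && ((!(buf[s + 3] > 2*s - 2)) ==> 3*n + tot != 7); else branch requires 3*k + 4*n != 15.
Before the if: (s > 2*k + 6 ==> ((buf[s + 3] > 2*s - 2 ==> 3*n + tot != 7) && ((!(buf[s + 3] > 2*s - 2)) ==> 3*n + tot != 7))) && ((!(s > 2*k + 6)) ==> 3*k + 4*n != 15)
Before k := 2*tot - 3: (s > 4*tot ==> ((buf[s + 3] > 2*s - 2 ==> 3*n + tot != 7) && ((!(buf[s + 3] > 2*s - 2)) ==> 3*n + tot != 7))) && ((!(s > 4*tot)) ==> 4*n + 6*tot != 24)
The weakest precondition is (s > 4*tot ==> ((buf[s + 3] > 2*s - 2 ==> 3*n + tot != 7) && ((!(buf[s + 3] > 2*s - 2)) ==> 3*n + tot != 7))) && ((!(s > 4*tot)) ==> 4*n + 6*tot != 24).
Check whether (s > 4*tot ==> ((buf[s + 3] > 2*s - 2 ==> 3*n + tot != 7) && ((!(buf[s + 3] > 2*s - 2)) ==> 3*n + tot != 7))) && ((!(s > 4*tot - 2)) ==> 4*n + 6*tot != 24) implies it.
Countermodel: at the initial state buf = {[3] = 0, elsewhere 0}, n = 6, s = 0, tot = 0, the precondition holds but the weakest precondition fails.
Answer: invalid


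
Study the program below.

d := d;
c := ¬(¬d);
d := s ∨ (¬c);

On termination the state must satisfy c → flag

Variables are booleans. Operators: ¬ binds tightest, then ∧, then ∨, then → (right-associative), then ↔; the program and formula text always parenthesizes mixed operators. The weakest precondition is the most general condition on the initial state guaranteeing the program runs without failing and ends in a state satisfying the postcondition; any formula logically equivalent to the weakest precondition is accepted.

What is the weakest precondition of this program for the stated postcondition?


Working backward. After the program, c → flag must hold.
Before d := s ∨ (¬c): c → flag
Before c := ¬(¬d): d → flag
Before d := d: d → flag
Answer: WP = d → flag


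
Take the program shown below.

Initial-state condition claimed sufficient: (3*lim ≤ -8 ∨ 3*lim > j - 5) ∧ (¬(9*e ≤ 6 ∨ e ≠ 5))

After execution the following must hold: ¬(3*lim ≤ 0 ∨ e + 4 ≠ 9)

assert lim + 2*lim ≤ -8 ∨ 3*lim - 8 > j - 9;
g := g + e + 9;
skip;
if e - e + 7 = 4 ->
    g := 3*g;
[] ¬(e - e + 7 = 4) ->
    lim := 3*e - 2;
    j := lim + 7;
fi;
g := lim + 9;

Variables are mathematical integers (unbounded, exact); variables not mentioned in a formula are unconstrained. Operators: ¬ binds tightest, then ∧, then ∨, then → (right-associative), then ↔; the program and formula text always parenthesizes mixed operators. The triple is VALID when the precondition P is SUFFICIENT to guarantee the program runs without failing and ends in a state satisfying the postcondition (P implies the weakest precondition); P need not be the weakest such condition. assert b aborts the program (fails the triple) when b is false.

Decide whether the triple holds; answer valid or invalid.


Working backward. After the program, the postcondition ¬(3*lim ≤ 0 ∨ e + 4 ≠ 9) must hold; in canonical form it is ¬(3*lim ≤ 0 ∨ e ≠ 5).
Before g := lim + 9: ¬(3*lim ≤ 0 ∨ e ≠ 5)
Then branch requires ¬(3*lim ≤ 0 ∨ e ≠ 5); else branch requires ¬(9*e ≤ 6 ∨ e ≠ 5).
Before the if: ¬(9*e ≤ 6 ∨ e ≠ 5)
Before skip: ¬(9*e ≤ 6 ∨ e ≠ 5)
Before g := g + e + 9: ¬(9*e ≤ 6 ∨ e ≠ 5)
Before assert lim + 2*lim ≤ -8 ∨ 3*lim - 8 > j - 9: (3*lim ≤ -8 ∨ 3*lim > j - 1) ∧ (¬(9*e ≤ 6 ∨ e ≠ 5))
The weakest precondition is (3*lim ≤ -8 ∨ 3*lim > j - 1) ∧ (¬(9*e ≤ 6 ∨ e ≠ 5)).
Check whether (3*lim ≤ -8 ∨ 3*lim > j - 5) ∧ (¬(9*e ≤ 6 ∨ e ≠ 5)) implies it.
Countermodel: at the initial state e = 5, j = 1, lim = 0, the precondition holds but the weakest precondition fails.
Answer: invalid


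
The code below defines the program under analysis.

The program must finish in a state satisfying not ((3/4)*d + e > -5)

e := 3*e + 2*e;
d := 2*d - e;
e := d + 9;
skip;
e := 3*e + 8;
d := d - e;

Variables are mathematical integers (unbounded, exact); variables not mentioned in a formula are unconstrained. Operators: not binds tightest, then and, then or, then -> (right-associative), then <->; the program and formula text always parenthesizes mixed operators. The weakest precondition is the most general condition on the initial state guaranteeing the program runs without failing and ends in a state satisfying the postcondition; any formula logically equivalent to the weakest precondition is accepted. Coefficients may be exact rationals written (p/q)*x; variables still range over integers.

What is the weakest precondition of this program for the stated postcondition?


Working backward. After the program, not ((3/4)*d + e > -5) must hold.
Before d := d - e: not ((3/4)*d + (1/4)*e > -5)
Before e := 3*e + 8: not ((3/4)*d + (3/4)*e > -7)
Before skip: not ((3/4)*d + (3/4)*e > -7)
Before e := d + 9: not ((3/2)*d > -55/4)
Before d := 2*d - e: not (3*d > (3/2)*e - 55/4)
Before e := 3*e + 2*e: not (3*d > (15/2)*e - 55/4)
Answer: WP = not (3*d > (15/2)*e - 55/4)


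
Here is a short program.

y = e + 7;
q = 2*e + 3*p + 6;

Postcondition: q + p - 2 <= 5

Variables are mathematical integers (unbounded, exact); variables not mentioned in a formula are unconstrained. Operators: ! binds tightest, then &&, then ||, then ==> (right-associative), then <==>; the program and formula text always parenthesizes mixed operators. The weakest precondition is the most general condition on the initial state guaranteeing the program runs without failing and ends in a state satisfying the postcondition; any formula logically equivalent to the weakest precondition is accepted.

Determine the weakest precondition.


Working backward. After the program, the postcondition q + p - 2 <= 5 must hold; in canonical form it is p + q <= 7.
Before q := 2*e + 3*p + 6: 2*e + 4*p <= 1
Before y := e + 7: 2*e + 4*p <= 1
Answer: WP = 2*e + 4*p <= 1


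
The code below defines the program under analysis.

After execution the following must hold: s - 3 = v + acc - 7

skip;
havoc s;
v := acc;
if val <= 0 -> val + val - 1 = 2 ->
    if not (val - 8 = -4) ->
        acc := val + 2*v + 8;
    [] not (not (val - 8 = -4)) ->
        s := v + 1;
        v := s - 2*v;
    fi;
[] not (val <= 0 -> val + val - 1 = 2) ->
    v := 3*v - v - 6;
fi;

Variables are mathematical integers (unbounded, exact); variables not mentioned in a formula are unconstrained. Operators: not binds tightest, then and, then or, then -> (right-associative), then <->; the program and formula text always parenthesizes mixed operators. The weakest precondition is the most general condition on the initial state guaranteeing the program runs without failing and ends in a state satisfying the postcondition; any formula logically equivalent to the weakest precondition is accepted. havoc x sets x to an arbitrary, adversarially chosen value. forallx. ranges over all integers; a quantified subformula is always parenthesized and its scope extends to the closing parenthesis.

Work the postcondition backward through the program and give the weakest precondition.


Working backward. After the program, the postcondition s - 3 = v + acc - 7 must hold; in canonical form it is s = acc + v - 4.
Then branch requires ((not (val = 4)) -> s = 3*v + val + 4) and (val = 4 -> 2*v = acc - 4); else branch requires s = acc + 2*v - 10.
Before the if: ((val <= 0 -> 2*val = 3) -> (((not (val = 4)) -> s = 3*v + val + 4) and (val = 4 -> 2*v = acc - 4))) and ((not (val <= 0 -> 2*val = 3)) -> s = acc + 2*v - 10)
Before v := acc: ((val <= 0 -> 2*val = 3) -> (((not (val = 4)) -> s = 3*acc + val + 4) and (val = 4 -> acc = -4))) and ((not (val <= 0 -> 2*val = 3)) -> s = 3*acc - 10)
Before havoc s: forall s_1. (((val <= 0 -> 2*val = 3) -> (((not (val = 4)) -> s_1 = 3*acc + val + 4) and (val = 4 -> acc = -4))) and ((not (val <= 0 -> 2*val = 3)) -> s_1 = 3*acc - 10))
Before skip: forall s_1. (((val <= 0 -> 2*val = 3) -> (((not (val = 4)) -> s_1 = 3*acc + val + 4) and (val = 4 -> acc = -4))) and ((not (val <= 0 -> 2*val = 3)) -> s_1 = 3*acc - 10))
Answer: WP = forall s_1. (((val <= 0 -> 2*val = 3) -> (((not (val = 4)) -> s_1 = 3*acc + val + 4) and (val = 4 -> acc = -4))) and ((not (val <= 0 -> 2*val = 3)) -> s_1 = 3*acc - 10))


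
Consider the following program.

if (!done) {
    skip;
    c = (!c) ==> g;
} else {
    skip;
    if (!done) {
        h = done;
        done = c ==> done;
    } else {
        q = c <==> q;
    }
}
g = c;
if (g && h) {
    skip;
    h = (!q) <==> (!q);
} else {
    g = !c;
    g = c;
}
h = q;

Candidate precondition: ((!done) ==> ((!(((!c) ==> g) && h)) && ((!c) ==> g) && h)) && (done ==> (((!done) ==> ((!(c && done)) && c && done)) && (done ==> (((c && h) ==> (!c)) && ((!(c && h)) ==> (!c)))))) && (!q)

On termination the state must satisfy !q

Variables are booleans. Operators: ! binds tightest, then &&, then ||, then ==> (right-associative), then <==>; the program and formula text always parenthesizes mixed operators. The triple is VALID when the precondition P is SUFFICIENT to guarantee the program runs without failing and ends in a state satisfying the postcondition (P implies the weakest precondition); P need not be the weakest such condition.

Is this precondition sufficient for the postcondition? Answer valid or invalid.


Working backward. After the program, !q must hold.
Before h := q: !q
Then branch requires !q; else branch requires !q.
Before the if: ((g && h) ==> (!q)) && ((!(g && h)) ==> (!q))
Before g := c: ((c && h) ==> (!q)) && ((!(c && h)) ==> (!q))
Then branch requires ((((!c) ==> g) && h) ==> (!q)) && ((!(((!c) ==> g) && h)) ==> (!q)); else branch requires ((!done) ==> (((c && done) ==> (!q)) && ((!(c && done)) ==> (!q)))) && (done ==> (((c && h) ==> (!(c <==> q))) && ((!(c && h)) ==> (!(c <==> q))))).
Before the if: ((!done) ==> (((((!c) ==> g) && h) ==> (!q)) && ((!(((!c) ==> g) && h)) ==> (!q)))) && (done ==> (((!done) ==> (((c && done) ==> (!q)) && ((!(c && done)) ==> (!q)))) && (done ==> (((c && h) ==> (!(c <==> q))) && ((!(c && h)) ==> (!(c <==> q)))))))
The weakest precondition is ((!done) ==> (((((!c) ==> g) && h) ==> (!q)) && ((!(((!c) ==> g) && h)) ==> (!q)))) && (done ==> (((!done) ==> (((c && done) ==> (!q)) && ((!(c && done)) ==> (!q)))) && (done ==> (((c && h) ==> (!(c <==> q))) && ((!(c && h)) ==> (!(c <==> q))))))).
Check whether ((!done) ==> ((!(((!c) ==> g) && h)) && ((!c) ==> g) && h)) && (done ==> (((!done) ==> ((!(c && done)) && c && done)) && (done ==> (((c && h) ==> (!c)) && ((!(c && h)) ==> (!c)))))) && (!q) implies it.
Countermodel: at the initial state c = false, done = true, g = false, h = false, q = false, the precondition holds but the weakest precondition fails.
Answer: invalid


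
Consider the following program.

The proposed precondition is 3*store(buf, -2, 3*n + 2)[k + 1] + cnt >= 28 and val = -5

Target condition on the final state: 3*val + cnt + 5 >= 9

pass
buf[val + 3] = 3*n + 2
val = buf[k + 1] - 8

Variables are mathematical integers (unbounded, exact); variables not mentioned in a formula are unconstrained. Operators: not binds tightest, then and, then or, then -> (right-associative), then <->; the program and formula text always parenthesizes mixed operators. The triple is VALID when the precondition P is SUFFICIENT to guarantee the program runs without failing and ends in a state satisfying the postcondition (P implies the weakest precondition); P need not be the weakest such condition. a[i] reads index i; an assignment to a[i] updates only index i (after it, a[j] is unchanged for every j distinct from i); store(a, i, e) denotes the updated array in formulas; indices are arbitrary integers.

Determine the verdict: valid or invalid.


Working backward. After the program, the postcondition 3*val + cnt + 5 >= 9 must hold; in canonical form it is cnt + 3*val >= 4.
Before val := buf[k + 1] - 8: 3*buf[k + 1] + cnt >= 28
Before buf[val + 3] := 3*n + 2: 3*store(buf, val + 3, 3*n + 2)[k + 1] + cnt >= 28
Before skip: 3*store(buf, val + 3, 3*n + 2)[k + 1] + cnt >= 28
The weakest precondition is 3*store(buf, val + 3, 3*n + 2)[k + 1] + cnt >= 28.
Check whether 3*store(buf, -2, 3*n + 2)[k + 1] + cnt >= 28 and val = -5 implies it.
Every state satisfying the precondition satisfies the weakest precondition: the implication holds.
Answer: valid


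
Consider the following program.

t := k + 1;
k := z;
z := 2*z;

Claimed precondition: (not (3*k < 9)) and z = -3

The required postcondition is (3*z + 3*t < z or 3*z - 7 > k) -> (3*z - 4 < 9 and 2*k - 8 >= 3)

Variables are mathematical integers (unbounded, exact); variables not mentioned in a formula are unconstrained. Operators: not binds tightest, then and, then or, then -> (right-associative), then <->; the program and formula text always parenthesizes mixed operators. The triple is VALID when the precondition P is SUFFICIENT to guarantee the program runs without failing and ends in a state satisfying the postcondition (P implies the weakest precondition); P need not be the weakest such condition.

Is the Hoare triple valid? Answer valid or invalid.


Working backward. After the program, the postcondition (3*z + 3*t < z or 3*z - 7 > k) -> (3*z - 4 < 9 and 2*k - 8 >= 3) must hold; in canonical form it is (3*t + 2*z < 0 or 3*z > k + 7) -> (3*z < 13 and 2*k >= 11).
Before z := 2*z: (3*t + 4*z < 0 or 6*z > k + 7) -> (6*z < 13 and 2*k >= 11)
Before k := z: (3*t + 4*z < 0 or 5*z > 7) -> (6*z < 13 and 2*z >= 11)
Before t := k + 1: (3*k + 4*z < -3 or 5*z > 7) -> (6*z < 13 and 2*z >= 11)
The weakest precondition is (3*k + 4*z < -3 or 5*z > 7) -> (6*z < 13 and 2*z >= 11).
Check whether (not (3*k < 9)) and z = -3 implies it.
Every state satisfying the precondition satisfies the weakest precondition: the implication holds.
Answer: valid


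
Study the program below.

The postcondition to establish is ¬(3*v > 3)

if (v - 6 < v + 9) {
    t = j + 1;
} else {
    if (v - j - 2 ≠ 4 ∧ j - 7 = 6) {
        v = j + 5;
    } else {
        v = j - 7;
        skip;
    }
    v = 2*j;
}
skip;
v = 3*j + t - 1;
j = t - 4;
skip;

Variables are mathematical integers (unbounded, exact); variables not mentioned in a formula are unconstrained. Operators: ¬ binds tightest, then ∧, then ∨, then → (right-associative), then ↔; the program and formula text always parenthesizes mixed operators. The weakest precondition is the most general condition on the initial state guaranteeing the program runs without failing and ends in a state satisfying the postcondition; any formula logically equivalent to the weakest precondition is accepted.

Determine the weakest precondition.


Working backward. After the program, ¬(3*v > 3) must hold.
Before skip: ¬(3*v > 3)
Before j := t - 4: ¬(3*v > 3)
Before v := 3*j + t - 1: ¬(9*j + 3*t > 6)
Before skip: ¬(9*j + 3*t > 6)
Then branch requires ¬(12*j > 3); else branch requires ((v ≠ j + 6 ∧ j = 13) → (¬(9*j + 3*t > 6))) ∧ ((¬(v ≠ j + 6 ∧ j = 13)) → (¬(9*j + 3*t > 6))).
Before the if: ¬(12*j > 3)
Answer: WP = ¬(12*j > 3)


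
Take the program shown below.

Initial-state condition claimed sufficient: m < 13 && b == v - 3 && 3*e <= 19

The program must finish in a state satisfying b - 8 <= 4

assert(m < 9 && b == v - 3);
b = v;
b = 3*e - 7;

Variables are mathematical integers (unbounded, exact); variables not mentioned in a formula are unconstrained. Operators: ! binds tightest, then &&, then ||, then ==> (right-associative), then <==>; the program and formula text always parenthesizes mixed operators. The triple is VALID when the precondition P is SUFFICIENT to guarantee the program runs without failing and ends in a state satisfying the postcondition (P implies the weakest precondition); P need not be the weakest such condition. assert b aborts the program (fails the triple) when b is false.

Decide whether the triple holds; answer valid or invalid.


Working backward. After the program, the postcondition b - 8 <= 4 must hold; in canonical form it is b <= 12.
Before b := 3*e - 7: 3*e <= 19
Before b := v: 3*e <= 19
Before assert m < 9 && b == v - 3: m < 9 && b == v - 3 && 3*e <= 19
The weakest precondition is m < 9 && b == v - 3 && 3*e <= 19.
Check whether m < 13 && b == v - 3 && 3*e <= 19 implies it.
Countermodel: at the initial state b = 0, e = 6, m = 9, v = 3, the precondition holds but the weakest precondition fails.
Answer: invalid
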